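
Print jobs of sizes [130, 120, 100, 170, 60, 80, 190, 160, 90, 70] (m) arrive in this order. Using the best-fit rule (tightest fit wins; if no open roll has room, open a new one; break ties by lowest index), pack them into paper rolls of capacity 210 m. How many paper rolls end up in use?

  130 → roll 1 (new)  [load 130/210]
  120 → roll 2 (new)  [load 120/210]
  100 → roll 3 (new)  [load 100/210]
  170 → roll 4 (new)  [load 170/210]
  60 → roll 1  [load 190/210]
  80 → roll 2  [load 200/210]
  190 → roll 5 (new)  [load 190/210]
  160 → roll 6 (new)  [load 160/210]
  90 → roll 3  [load 190/210]
  70 → roll 7 (new)  [load 70/210]
7 paper rolls opened.

7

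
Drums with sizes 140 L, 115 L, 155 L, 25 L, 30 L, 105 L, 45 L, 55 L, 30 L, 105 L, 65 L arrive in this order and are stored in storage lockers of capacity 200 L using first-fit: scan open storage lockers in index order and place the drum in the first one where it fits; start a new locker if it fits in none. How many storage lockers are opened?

5

  140 → locker 1 (new)  [load 140/200]
  115 → locker 2 (new)  [load 115/200]
  155 → locker 3 (new)  [load 155/200]
  25 → locker 1  [load 165/200]
  30 → locker 1  [load 195/200]
  105 → locker 4 (new)  [load 105/200]
  45 → locker 2  [load 160/200]
  55 → locker 4  [load 160/200]
  30 → locker 2  [load 190/200]
  105 → locker 5 (new)  [load 105/200]
  65 → locker 5  [load 170/200]
5 storage lockers opened.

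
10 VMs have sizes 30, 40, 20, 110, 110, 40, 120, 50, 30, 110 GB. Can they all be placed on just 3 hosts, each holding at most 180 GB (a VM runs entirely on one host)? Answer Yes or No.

Total = 660 GB; ⌈660/180⌉ = 4.
At least 4 hosts are required, but only 3 are allowed.

No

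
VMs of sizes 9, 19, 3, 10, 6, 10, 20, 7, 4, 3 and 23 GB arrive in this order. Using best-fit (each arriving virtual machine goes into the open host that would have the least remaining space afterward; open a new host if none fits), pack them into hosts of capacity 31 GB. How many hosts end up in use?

4

  9 → host 1 (new)  [load 9/31]
  19 → host 1  [load 28/31]
  3 → host 1  [load 31/31]
  10 → host 2 (new)  [load 10/31]
  6 → host 2  [load 16/31]
  10 → host 2  [load 26/31]
  20 → host 3 (new)  [load 20/31]
  7 → host 3  [load 27/31]
  4 → host 3  [load 31/31]
  3 → host 2  [load 29/31]
  23 → host 4 (new)  [load 23/31]
4 hosts opened.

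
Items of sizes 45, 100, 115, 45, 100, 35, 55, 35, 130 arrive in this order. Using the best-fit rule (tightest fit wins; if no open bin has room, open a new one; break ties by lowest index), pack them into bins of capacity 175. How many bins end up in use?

5

  45 → bin 1 (new)  [load 45/175]
  100 → bin 1  [load 145/175]
  115 → bin 2 (new)  [load 115/175]
  45 → bin 2  [load 160/175]
  100 → bin 3 (new)  [load 100/175]
  35 → bin 3  [load 135/175]
  55 → bin 4 (new)  [load 55/175]
  35 → bin 3  [load 170/175]
  130 → bin 5 (new)  [load 130/175]
5 bins opened.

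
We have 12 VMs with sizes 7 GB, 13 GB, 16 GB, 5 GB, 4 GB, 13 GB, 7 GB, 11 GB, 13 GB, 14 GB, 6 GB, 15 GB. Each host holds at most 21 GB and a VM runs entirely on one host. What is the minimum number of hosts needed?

Total = 16 + 15 + 14 + 13 + 13 + 13 + 11 + 7 + 7 + 6 + 5 + 4 = 124 GB.
Lower bound: ⌈124/21⌉ = 6 hosts.
Also, 7 VMs each exceed 21/2 GB, and no two of those can share a host, so at least 7 hosts are needed.
A packing using 7 hosts:
  host 1: 16 + 5 = 21
  host 2: 15 + 6 = 21
  host 3: 14 + 7 = 21
  host 4: 13 + 7 = 20
  host 5: 13 + 4 = 17
  host 6: 13 = 13
  host 7: 11 = 11
This matches the lower bound, so 7 is optimal.

7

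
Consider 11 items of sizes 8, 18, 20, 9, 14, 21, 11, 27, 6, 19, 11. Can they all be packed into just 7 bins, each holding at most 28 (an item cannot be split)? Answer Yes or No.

Yes

A valid assignment using 7 bins:
  bin 1: 27 = 27
  bin 2: 21 + 6 = 27
  bin 3: 20 + 8 = 28
  bin 4: 19 + 9 = 28
  bin 5: 18 = 18
  bin 6: 14 + 11 = 25
  bin 7: 11 = 11
Every load is within 28, so 7 bins suffice.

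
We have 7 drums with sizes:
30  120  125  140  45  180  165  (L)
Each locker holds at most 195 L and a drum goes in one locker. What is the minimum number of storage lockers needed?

Total = 180 + 165 + 140 + 125 + 120 + 45 + 30 = 805 L.
Lower bound: ⌈805/195⌉ = 5 storage lockers.
A packing using 5 storage lockers:
  locker 1: 180 = 180
  locker 2: 165 + 30 = 195
  locker 3: 140 + 45 = 185
  locker 4: 125 = 125
  locker 5: 120 = 120
This matches the lower bound, so 5 is optimal.

5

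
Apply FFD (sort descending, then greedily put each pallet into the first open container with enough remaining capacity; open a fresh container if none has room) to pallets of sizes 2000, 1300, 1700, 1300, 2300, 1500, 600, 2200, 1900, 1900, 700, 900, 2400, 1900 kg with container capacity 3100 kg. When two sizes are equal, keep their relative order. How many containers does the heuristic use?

9

Sorted descending: 2400, 2300, 2200, 2000, 1900, 1900, 1900, 1700, 1500, 1300, 1300, 900, 700, 600.
  2400 → container 1 (new)  [load 2400/3100]
  2300 → container 2 (new)  [load 2300/3100]
  2200 → container 3 (new)  [load 2200/3100]
  2000 → container 4 (new)  [load 2000/3100]
  1900 → container 5 (new)  [load 1900/3100]
  1900 → container 6 (new)  [load 1900/3100]
  1900 → container 7 (new)  [load 1900/3100]
  1700 → container 8 (new)  [load 1700/3100]
  1500 → container 9 (new)  [load 1500/3100]
  1300 → container 8  [load 3000/3100]
  1300 → container 9  [load 2800/3100]
  900 → container 3  [load 3100/3100]
  700 → container 1  [load 3100/3100]
  600 → container 2  [load 2900/3100]
9 containers opened.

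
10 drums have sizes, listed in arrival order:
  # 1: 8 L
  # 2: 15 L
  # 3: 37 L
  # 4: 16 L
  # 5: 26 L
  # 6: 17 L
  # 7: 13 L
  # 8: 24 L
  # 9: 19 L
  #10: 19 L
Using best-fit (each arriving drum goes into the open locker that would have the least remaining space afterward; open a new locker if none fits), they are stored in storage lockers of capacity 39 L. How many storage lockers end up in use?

6

  8 → locker 1 (new)  [load 8/39]
  15 → locker 1  [load 23/39]
  37 → locker 2 (new)  [load 37/39]
  16 → locker 1  [load 39/39]
  26 → locker 3 (new)  [load 26/39]
  17 → locker 4 (new)  [load 17/39]
  13 → locker 3  [load 39/39]
  24 → locker 5 (new)  [load 24/39]
  19 → locker 4  [load 36/39]
  19 → locker 6 (new)  [load 19/39]
6 storage lockers opened.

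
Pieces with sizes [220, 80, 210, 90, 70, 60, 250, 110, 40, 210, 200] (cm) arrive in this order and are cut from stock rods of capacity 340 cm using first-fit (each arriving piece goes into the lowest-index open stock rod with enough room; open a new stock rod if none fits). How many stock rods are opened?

  220 → stock rod 1 (new)  [load 220/340]
  80 → stock rod 1  [load 300/340]
  210 → stock rod 2 (new)  [load 210/340]
  90 → stock rod 2  [load 300/340]
  70 → stock rod 3 (new)  [load 70/340]
  60 → stock rod 3  [load 130/340]
  250 → stock rod 4 (new)  [load 250/340]
  110 → stock rod 3  [load 240/340]
  40 → stock rod 1  [load 340/340]
  210 → stock rod 5 (new)  [load 210/340]
  200 → stock rod 6 (new)  [load 200/340]
6 stock rods opened.

6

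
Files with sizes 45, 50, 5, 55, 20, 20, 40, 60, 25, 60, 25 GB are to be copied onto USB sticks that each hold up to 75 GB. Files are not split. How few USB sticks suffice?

Total = 60 + 60 + 55 + 50 + 45 + 40 + 25 + 25 + 20 + 20 + 5 = 405 GB.
Lower bound: ⌈405/75⌉ = 6 USB sticks.
A packing using 6 USB sticks:
  USB stick 1: 60 + 5 = 65
  USB stick 2: 60 = 60
  USB stick 3: 55 + 20 = 75
  USB stick 4: 50 + 25 = 75
  USB stick 5: 45 + 25 = 70
  USB stick 6: 40 + 20 = 60
This matches the lower bound, so 6 is optimal.

6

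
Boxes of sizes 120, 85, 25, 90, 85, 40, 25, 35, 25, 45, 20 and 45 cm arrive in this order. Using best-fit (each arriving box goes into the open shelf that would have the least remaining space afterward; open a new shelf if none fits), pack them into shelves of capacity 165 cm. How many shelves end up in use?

  120 → shelf 1 (new)  [load 120/165]
  85 → shelf 2 (new)  [load 85/165]
  25 → shelf 1  [load 145/165]
  90 → shelf 3 (new)  [load 90/165]
  85 → shelf 4 (new)  [load 85/165]
  40 → shelf 3  [load 130/165]
  25 → shelf 3  [load 155/165]
  35 → shelf 2  [load 120/165]
  25 → shelf 2  [load 145/165]
  45 → shelf 4  [load 130/165]
  20 → shelf 1  [load 165/165]
  45 → shelf 5 (new)  [load 45/165]
5 shelves opened.

5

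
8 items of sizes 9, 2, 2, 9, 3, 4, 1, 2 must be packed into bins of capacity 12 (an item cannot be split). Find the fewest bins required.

Total = 9 + 9 + 4 + 3 + 2 + 2 + 2 + 1 = 32.
Lower bound: ⌈32/12⌉ = 3 bins.
A packing using 3 bins:
  bin 1: 9 + 3 = 12
  bin 2: 9 + 2 + 1 = 12
  bin 3: 4 + 2 + 2 = 8
This matches the lower bound, so 3 is optimal.

3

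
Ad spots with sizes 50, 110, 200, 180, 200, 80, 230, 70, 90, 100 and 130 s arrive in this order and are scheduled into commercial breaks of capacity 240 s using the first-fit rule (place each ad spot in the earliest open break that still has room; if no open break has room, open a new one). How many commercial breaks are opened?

  50 → break 1 (new)  [load 50/240]
  110 → break 1  [load 160/240]
  200 → break 2 (new)  [load 200/240]
  180 → break 3 (new)  [load 180/240]
  200 → break 4 (new)  [load 200/240]
  80 → break 1  [load 240/240]
  230 → break 5 (new)  [load 230/240]
  70 → break 6 (new)  [load 70/240]
  90 → break 6  [load 160/240]
  100 → break 7 (new)  [load 100/240]
  130 → break 7  [load 230/240]
7 commercial breaks opened.

7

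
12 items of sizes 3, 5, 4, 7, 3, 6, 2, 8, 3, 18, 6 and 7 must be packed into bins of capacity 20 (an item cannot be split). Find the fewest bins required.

Total = 18 + 8 + 7 + 7 + 6 + 6 + 5 + 4 + 3 + 3 + 3 + 2 = 72.
Lower bound: ⌈72/20⌉ = 4 bins.
A packing using 4 bins:
  bin 1: 18 + 2 = 20
  bin 2: 8 + 7 + 5 = 20
  bin 3: 7 + 6 + 6 = 19
  bin 4: 4 + 3 + 3 + 3 = 13
This matches the lower bound, so 4 is optimal.

4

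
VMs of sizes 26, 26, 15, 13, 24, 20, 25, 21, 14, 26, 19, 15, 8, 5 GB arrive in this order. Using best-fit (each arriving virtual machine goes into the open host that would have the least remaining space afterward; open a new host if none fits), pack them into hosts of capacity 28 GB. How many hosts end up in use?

11

  26 → host 1 (new)  [load 26/28]
  26 → host 2 (new)  [load 26/28]
  15 → host 3 (new)  [load 15/28]
  13 → host 3  [load 28/28]
  24 → host 4 (new)  [load 24/28]
  20 → host 5 (new)  [load 20/28]
  25 → host 6 (new)  [load 25/28]
  21 → host 7 (new)  [load 21/28]
  14 → host 8 (new)  [load 14/28]
  26 → host 9 (new)  [load 26/28]
  19 → host 10 (new)  [load 19/28]
  15 → host 11 (new)  [load 15/28]
  8 → host 5  [load 28/28]
  5 → host 7  [load 26/28]
11 hosts opened.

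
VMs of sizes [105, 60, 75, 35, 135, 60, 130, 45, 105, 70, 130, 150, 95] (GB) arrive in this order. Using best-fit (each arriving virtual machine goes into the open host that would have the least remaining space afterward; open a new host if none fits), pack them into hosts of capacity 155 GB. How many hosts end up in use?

  105 → host 1 (new)  [load 105/155]
  60 → host 2 (new)  [load 60/155]
  75 → host 2  [load 135/155]
  35 → host 1  [load 140/155]
  135 → host 3 (new)  [load 135/155]
  60 → host 4 (new)  [load 60/155]
  130 → host 5 (new)  [load 130/155]
  45 → host 4  [load 105/155]
  105 → host 6 (new)  [load 105/155]
  70 → host 7 (new)  [load 70/155]
  130 → host 8 (new)  [load 130/155]
  150 → host 9 (new)  [load 150/155]
  95 → host 10 (new)  [load 95/155]
10 hosts opened.

10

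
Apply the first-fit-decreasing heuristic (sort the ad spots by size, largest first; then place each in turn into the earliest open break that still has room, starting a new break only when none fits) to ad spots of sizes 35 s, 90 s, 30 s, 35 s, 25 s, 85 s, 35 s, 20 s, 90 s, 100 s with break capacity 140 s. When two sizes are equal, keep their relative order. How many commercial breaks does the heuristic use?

Sorted descending: 100, 90, 90, 85, 35, 35, 35, 30, 25, 20.
  100 → break 1 (new)  [load 100/140]
  90 → break 2 (new)  [load 90/140]
  90 → break 3 (new)  [load 90/140]
  85 → break 4 (new)  [load 85/140]
  35 → break 1  [load 135/140]
  35 → break 2  [load 125/140]
  35 → break 3  [load 125/140]
  30 → break 4  [load 115/140]
  25 → break 4  [load 140/140]
  20 → break 5 (new)  [load 20/140]
5 commercial breaks opened.

5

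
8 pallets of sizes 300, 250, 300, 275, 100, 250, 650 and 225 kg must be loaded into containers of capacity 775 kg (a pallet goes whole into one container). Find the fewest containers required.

4

Total = 650 + 300 + 300 + 275 + 250 + 250 + 225 + 100 = 2350 kg.
Lower bound: ⌈2350/775⌉ = 4 containers.
A packing using 4 containers:
  container 1: 650 + 100 = 750
  container 2: 300 + 300 = 600
  container 3: 275 + 250 + 250 = 775
  container 4: 225 = 225
This matches the lower bound, so 4 is optimal.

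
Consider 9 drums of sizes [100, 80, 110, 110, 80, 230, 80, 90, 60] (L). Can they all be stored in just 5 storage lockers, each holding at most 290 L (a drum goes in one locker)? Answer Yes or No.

Yes

A valid assignment using 4 storage lockers:
  locker 1: 230 + 60 = 290
  locker 2: 110 + 110 = 220
  locker 3: 100 + 90 + 80 = 270
  locker 4: 80 + 80 = 160
That uses only 4 ≤ 5, so 5 storage lockers are enough.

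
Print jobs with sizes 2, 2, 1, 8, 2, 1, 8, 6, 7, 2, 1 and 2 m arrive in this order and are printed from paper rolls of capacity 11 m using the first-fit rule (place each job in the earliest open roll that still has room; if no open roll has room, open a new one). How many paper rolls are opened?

5

  2 → roll 1 (new)  [load 2/11]
  2 → roll 1  [load 4/11]
  1 → roll 1  [load 5/11]
  8 → roll 2 (new)  [load 8/11]
  2 → roll 1  [load 7/11]
  1 → roll 1  [load 8/11]
  8 → roll 3 (new)  [load 8/11]
  6 → roll 4 (new)  [load 6/11]
  7 → roll 5 (new)  [load 7/11]
  2 → roll 1  [load 10/11]
  1 → roll 1  [load 11/11]
  2 → roll 2  [load 10/11]
5 paper rolls opened.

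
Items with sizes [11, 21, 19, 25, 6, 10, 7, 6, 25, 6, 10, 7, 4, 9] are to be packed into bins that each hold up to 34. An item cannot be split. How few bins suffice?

Total = 25 + 25 + 21 + 19 + 11 + 10 + 10 + 9 + 7 + 7 + 6 + 6 + 6 + 4 = 166.
Lower bound: ⌈166/34⌉ = 5 bins.
A packing using 5 bins:
  bin 1: 25 + 9 = 34
  bin 2: 25 + 7 = 32
  bin 3: 21 + 7 + 6 = 34
  bin 4: 19 + 11 + 4 = 34
  bin 5: 10 + 10 + 6 + 6 = 32
This matches the lower bound, so 5 is optimal.

5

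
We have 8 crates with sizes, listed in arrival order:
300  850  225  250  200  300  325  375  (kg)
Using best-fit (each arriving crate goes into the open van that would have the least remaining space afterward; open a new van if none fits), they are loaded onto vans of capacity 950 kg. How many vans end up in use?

  300 → van 1 (new)  [load 300/950]
  850 → van 2 (new)  [load 850/950]
  225 → van 1  [load 525/950]
  250 → van 1  [load 775/950]
  200 → van 3 (new)  [load 200/950]
  300 → van 3  [load 500/950]
  325 → van 3  [load 825/950]
  375 → van 4 (new)  [load 375/950]
4 vans opened.

4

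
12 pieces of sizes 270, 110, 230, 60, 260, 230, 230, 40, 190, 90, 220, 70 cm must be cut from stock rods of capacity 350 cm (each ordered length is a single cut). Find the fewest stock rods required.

Total = 270 + 260 + 230 + 230 + 230 + 220 + 190 + 110 + 90 + 70 + 60 + 40 = 2000 cm.
Lower bound: ⌈2000/350⌉ = 6 stock rods.
Also, 7 pieces each exceed 175 cm, and no two of those can share a stock rod, so at least 7 stock rods are needed.
A packing using 7 stock rods:
  stock rod 1: 270 + 70 = 340
  stock rod 2: 260 + 90 = 350
  stock rod 3: 230 + 110 = 340
  stock rod 4: 230 + 60 + 40 = 330
  stock rod 5: 230 = 230
  stock rod 6: 220 = 220
  stock rod 7: 190 = 190
This matches the lower bound, so 7 is optimal.

7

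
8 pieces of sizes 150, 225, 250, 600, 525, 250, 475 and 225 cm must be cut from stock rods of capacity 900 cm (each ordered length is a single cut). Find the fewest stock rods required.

4

Total = 600 + 525 + 475 + 250 + 250 + 225 + 225 + 150 = 2700 cm.
Lower bound: ⌈2700/900⌉ = 3 stock rods.
A packing using 4 stock rods:
  stock rod 1: 600 + 250 = 850
  stock rod 2: 525 + 250 = 775
  stock rod 3: 475 + 225 + 150 = 850
  stock rod 4: 225 = 225
No arrangement into 3 stock rods stays within capacity, so 4 is optimal.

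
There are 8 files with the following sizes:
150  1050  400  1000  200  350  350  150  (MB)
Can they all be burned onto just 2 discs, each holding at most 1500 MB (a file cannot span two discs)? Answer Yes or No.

No

Total = 3650 MB; ⌈3650/1500⌉ = 3.
At least 3 discs are required, but only 2 are allowed.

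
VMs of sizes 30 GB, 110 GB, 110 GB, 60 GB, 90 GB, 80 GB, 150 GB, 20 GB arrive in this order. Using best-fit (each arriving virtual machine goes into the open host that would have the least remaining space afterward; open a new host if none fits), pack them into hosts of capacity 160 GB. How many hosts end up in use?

5

  30 → host 1 (new)  [load 30/160]
  110 → host 1  [load 140/160]
  110 → host 2 (new)  [load 110/160]
  60 → host 3 (new)  [load 60/160]
  90 → host 3  [load 150/160]
  80 → host 4 (new)  [load 80/160]
  150 → host 5 (new)  [load 150/160]
  20 → host 1  [load 160/160]
5 hosts opened.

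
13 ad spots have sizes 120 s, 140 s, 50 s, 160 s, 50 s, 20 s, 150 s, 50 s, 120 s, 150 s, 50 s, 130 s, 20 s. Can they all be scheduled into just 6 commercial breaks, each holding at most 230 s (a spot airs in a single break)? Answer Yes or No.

No

Total = 1210 s; ⌈1210/230⌉ = 6.
7 ad spots each exceed half the capacity and cannot share a break, forcing at least 7 commercial breaks.
At least 7 commercial breaks are required, but only 6 are allowed.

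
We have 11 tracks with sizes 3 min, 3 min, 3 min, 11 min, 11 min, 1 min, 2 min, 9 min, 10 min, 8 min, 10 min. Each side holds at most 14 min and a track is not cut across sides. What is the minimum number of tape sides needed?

Total = 11 + 11 + 10 + 10 + 9 + 8 + 3 + 3 + 3 + 2 + 1 = 71 min.
Lower bound: ⌈71/14⌉ = 6 tape sides.
A packing using 6 tape sides:
  side 1: 11 + 3 = 14
  side 2: 11 + 3 = 14
  side 3: 10 + 3 + 1 = 14
  side 4: 10 + 2 = 12
  side 5: 9 = 9
  side 6: 8 = 8
This matches the lower bound, so 6 is optimal.

6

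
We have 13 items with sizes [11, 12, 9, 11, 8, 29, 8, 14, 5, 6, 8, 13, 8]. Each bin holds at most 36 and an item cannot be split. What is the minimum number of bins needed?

Total = 29 + 14 + 13 + 12 + 11 + 11 + 9 + 8 + 8 + 8 + 8 + 6 + 5 = 142.
Lower bound: ⌈142/36⌉ = 4 bins.
A packing using 4 bins:
  bin 1: 29 + 6 = 35
  bin 2: 14 + 13 + 9 = 36
  bin 3: 12 + 11 + 8 + 5 = 36
  bin 4: 11 + 8 + 8 + 8 = 35
This matches the lower bound, so 4 is optimal.

4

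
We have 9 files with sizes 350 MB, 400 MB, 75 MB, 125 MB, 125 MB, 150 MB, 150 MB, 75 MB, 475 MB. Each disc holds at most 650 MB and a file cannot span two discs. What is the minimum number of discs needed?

3

Total = 475 + 400 + 350 + 150 + 150 + 125 + 125 + 75 + 75 = 1925 MB.
Lower bound: ⌈1925/650⌉ = 3 discs.
A packing using 3 discs:
  disc 1: 475 + 150 = 625
  disc 2: 400 + 125 + 125 = 650
  disc 3: 350 + 150 + 75 + 75 = 650
This matches the lower bound, so 3 is optimal.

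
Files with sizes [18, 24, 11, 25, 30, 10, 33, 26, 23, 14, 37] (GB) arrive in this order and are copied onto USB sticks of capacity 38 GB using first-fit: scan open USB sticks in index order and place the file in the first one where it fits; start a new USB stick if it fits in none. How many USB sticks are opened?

8

  18 → USB stick 1 (new)  [load 18/38]
  24 → USB stick 2 (new)  [load 24/38]
  11 → USB stick 1  [load 29/38]
  25 → USB stick 3 (new)  [load 25/38]
  30 → USB stick 4 (new)  [load 30/38]
  10 → USB stick 2  [load 34/38]
  33 → USB stick 5 (new)  [load 33/38]
  26 → USB stick 6 (new)  [load 26/38]
  23 → USB stick 7 (new)  [load 23/38]
  14 → USB stick 7  [load 37/38]
  37 → USB stick 8 (new)  [load 37/38]
8 USB sticks opened.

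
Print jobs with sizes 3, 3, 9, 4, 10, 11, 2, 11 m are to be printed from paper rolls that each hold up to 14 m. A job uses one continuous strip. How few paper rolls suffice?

Total = 11 + 11 + 10 + 9 + 4 + 3 + 3 + 2 = 53 m.
Lower bound: ⌈53/14⌉ = 4 paper rolls.
A packing using 4 paper rolls:
  roll 1: 11 + 3 = 14
  roll 2: 11 + 3 = 14
  roll 3: 10 + 4 = 14
  roll 4: 9 + 2 = 11
This matches the lower bound, so 4 is optimal.

4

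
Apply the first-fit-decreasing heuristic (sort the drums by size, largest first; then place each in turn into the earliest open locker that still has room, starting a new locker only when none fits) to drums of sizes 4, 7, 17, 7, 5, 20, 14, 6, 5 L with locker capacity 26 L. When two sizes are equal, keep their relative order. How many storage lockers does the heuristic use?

Sorted descending: 20, 17, 14, 7, 7, 6, 5, 5, 4.
  20 → locker 1 (new)  [load 20/26]
  17 → locker 2 (new)  [load 17/26]
  14 → locker 3 (new)  [load 14/26]
  7 → locker 2  [load 24/26]
  7 → locker 3  [load 21/26]
  6 → locker 1  [load 26/26]
  5 → locker 3  [load 26/26]
  5 → locker 4 (new)  [load 5/26]
  4 → locker 4  [load 9/26]
4 storage lockers opened.

4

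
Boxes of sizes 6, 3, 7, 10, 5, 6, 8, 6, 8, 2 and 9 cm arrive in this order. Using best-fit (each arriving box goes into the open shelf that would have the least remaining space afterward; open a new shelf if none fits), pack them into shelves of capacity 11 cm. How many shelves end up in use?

  6 → shelf 1 (new)  [load 6/11]
  3 → shelf 1  [load 9/11]
  7 → shelf 2 (new)  [load 7/11]
  10 → shelf 3 (new)  [load 10/11]
  5 → shelf 4 (new)  [load 5/11]
  6 → shelf 4  [load 11/11]
  8 → shelf 5 (new)  [load 8/11]
  6 → shelf 6 (new)  [load 6/11]
  8 → shelf 7 (new)  [load 8/11]
  2 → shelf 1  [load 11/11]
  9 → shelf 8 (new)  [load 9/11]
8 shelves opened.

8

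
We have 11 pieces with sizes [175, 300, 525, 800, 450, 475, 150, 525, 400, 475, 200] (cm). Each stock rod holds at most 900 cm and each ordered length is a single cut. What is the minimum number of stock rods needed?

6

Total = 800 + 525 + 525 + 475 + 475 + 450 + 400 + 300 + 200 + 175 + 150 = 4475 cm.
Lower bound: ⌈4475/900⌉ = 5 stock rods.
A packing using 6 stock rods:
  stock rod 1: 800 = 800
  stock rod 2: 525 + 300 = 825
  stock rod 3: 525 + 200 + 175 = 900
  stock rod 4: 475 + 400 = 875
  stock rod 5: 475 + 150 = 625
  stock rod 6: 450 = 450
No arrangement into 5 stock rods stays within capacity, so 6 is optimal.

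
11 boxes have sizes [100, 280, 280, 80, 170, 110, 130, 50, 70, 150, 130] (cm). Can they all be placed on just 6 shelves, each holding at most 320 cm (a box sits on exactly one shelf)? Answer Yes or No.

Yes

A valid assignment using 6 shelves:
  shelf 1: 280 = 280
  shelf 2: 280 = 280
  shelf 3: 170 + 150 = 320
  shelf 4: 130 + 130 + 50 = 310
  shelf 5: 110 + 100 + 80 = 290
  shelf 6: 70 = 70
Every load is within 320 cm, so 6 shelves suffice.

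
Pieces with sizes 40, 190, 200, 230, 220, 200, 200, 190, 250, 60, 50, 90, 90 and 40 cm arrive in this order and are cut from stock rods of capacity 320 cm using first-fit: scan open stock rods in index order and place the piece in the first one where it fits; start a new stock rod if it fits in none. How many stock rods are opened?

8

  40 → stock rod 1 (new)  [load 40/320]
  190 → stock rod 1  [load 230/320]
  200 → stock rod 2 (new)  [load 200/320]
  230 → stock rod 3 (new)  [load 230/320]
  220 → stock rod 4 (new)  [load 220/320]
  200 → stock rod 5 (new)  [load 200/320]
  200 → stock rod 6 (new)  [load 200/320]
  190 → stock rod 7 (new)  [load 190/320]
  250 → stock rod 8 (new)  [load 250/320]
  60 → stock rod 1  [load 290/320]
  50 → stock rod 2  [load 250/320]
  90 → stock rod 3  [load 320/320]
  90 → stock rod 4  [load 310/320]
  40 → stock rod 2  [load 290/320]
8 stock rods opened.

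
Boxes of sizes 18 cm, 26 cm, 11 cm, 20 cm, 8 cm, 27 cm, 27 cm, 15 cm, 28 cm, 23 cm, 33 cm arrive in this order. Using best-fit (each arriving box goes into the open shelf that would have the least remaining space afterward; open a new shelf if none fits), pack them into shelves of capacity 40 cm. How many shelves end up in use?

7

  18 → shelf 1 (new)  [load 18/40]
  26 → shelf 2 (new)  [load 26/40]
  11 → shelf 2  [load 37/40]
  20 → shelf 1  [load 38/40]
  8 → shelf 3 (new)  [load 8/40]
  27 → shelf 3  [load 35/40]
  27 → shelf 4 (new)  [load 27/40]
  15 → shelf 5 (new)  [load 15/40]
  28 → shelf 6 (new)  [load 28/40]
  23 → shelf 5  [load 38/40]
  33 → shelf 7 (new)  [load 33/40]
7 shelves opened.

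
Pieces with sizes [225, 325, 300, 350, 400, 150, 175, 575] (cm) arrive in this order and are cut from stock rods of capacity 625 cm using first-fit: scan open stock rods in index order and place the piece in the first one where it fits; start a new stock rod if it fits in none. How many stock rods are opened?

5

  225 → stock rod 1 (new)  [load 225/625]
  325 → stock rod 1  [load 550/625]
  300 → stock rod 2 (new)  [load 300/625]
  350 → stock rod 3 (new)  [load 350/625]
  400 → stock rod 4 (new)  [load 400/625]
  150 → stock rod 2  [load 450/625]
  175 → stock rod 2  [load 625/625]
  575 → stock rod 5 (new)  [load 575/625]
5 stock rods opened.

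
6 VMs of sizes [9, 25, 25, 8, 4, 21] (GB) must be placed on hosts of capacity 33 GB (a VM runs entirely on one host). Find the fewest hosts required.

3

Total = 25 + 25 + 21 + 9 + 8 + 4 = 92 GB.
Lower bound: ⌈92/33⌉ = 3 hosts.
A packing using 3 hosts:
  host 1: 25 + 8 = 33
  host 2: 25 + 4 = 29
  host 3: 21 + 9 = 30
This matches the lower bound, so 3 is optimal.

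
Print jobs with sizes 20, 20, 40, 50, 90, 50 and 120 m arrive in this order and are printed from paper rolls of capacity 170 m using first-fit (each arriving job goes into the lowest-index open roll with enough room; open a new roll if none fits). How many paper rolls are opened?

  20 → roll 1 (new)  [load 20/170]
  20 → roll 1  [load 40/170]
  40 → roll 1  [load 80/170]
  50 → roll 1  [load 130/170]
  90 → roll 2 (new)  [load 90/170]
  50 → roll 2  [load 140/170]
  120 → roll 3 (new)  [load 120/170]
3 paper rolls opened.

3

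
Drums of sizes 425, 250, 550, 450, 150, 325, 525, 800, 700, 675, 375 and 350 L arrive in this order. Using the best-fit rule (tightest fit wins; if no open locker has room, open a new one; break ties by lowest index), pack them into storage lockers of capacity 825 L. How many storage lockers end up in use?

8

  425 → locker 1 (new)  [load 425/825]
  250 → locker 1  [load 675/825]
  550 → locker 2 (new)  [load 550/825]
  450 → locker 3 (new)  [load 450/825]
  150 → locker 1  [load 825/825]
  325 → locker 3  [load 775/825]
  525 → locker 4 (new)  [load 525/825]
  800 → locker 5 (new)  [load 800/825]
  700 → locker 6 (new)  [load 700/825]
  675 → locker 7 (new)  [load 675/825]
  375 → locker 8 (new)  [load 375/825]
  350 → locker 8  [load 725/825]
8 storage lockers opened.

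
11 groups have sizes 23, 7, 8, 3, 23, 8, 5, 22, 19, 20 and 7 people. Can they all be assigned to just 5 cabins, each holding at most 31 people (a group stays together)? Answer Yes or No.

Yes

A valid assignment using 5 cabins:
  cabin 1: 23 + 8 = 31
  cabin 2: 23 + 8 = 31
  cabin 3: 22 + 7 = 29
  cabin 4: 20 + 7 + 3 = 30
  cabin 5: 19 + 5 = 24
Every load is within 31 people, so 5 cabins suffice.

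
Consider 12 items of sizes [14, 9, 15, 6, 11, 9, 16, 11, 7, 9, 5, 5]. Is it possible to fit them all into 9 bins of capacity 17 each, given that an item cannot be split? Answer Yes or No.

Yes

A valid assignment using 8 bins:
  bin 1: 16 = 16
  bin 2: 15 = 15
  bin 3: 14 = 14
  bin 4: 11 + 6 = 17
  bin 5: 11 + 5 = 16
  bin 6: 9 + 7 = 16
  bin 7: 9 + 5 = 14
  bin 8: 9 = 9
That uses only 8 ≤ 9, so 9 bins are enough.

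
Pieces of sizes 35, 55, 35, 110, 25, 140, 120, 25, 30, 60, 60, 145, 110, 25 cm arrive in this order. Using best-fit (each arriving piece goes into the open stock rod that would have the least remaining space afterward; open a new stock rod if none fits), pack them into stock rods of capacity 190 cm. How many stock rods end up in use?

  35 → stock rod 1 (new)  [load 35/190]
  55 → stock rod 1  [load 90/190]
  35 → stock rod 1  [load 125/190]
  110 → stock rod 2 (new)  [load 110/190]
  25 → stock rod 1  [load 150/190]
  140 → stock rod 3 (new)  [load 140/190]
  120 → stock rod 4 (new)  [load 120/190]
  25 → stock rod 1  [load 175/190]
  30 → stock rod 3  [load 170/190]
  60 → stock rod 4  [load 180/190]
  60 → stock rod 2  [load 170/190]
  145 → stock rod 5 (new)  [load 145/190]
  110 → stock rod 6 (new)  [load 110/190]
  25 → stock rod 5  [load 170/190]
6 stock rods opened.

6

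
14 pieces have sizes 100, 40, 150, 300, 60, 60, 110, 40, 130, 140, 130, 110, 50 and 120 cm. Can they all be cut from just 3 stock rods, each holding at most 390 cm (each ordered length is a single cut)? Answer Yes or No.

No

Total = 1540 cm; ⌈1540/390⌉ = 4.
At least 4 stock rods are required, but only 3 are allowed.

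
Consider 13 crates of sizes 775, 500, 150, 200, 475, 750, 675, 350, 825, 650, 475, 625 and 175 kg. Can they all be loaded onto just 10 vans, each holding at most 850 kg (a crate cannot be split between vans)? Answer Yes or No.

A valid assignment using 9 vans:
  van 1: 825 = 825
  van 2: 775 = 775
  van 3: 750 = 750
  van 4: 675 + 175 = 850
  van 5: 650 + 200 = 850
  van 6: 625 + 150 = 775
  van 7: 500 + 350 = 850
  van 8: 475 = 475
  van 9: 475 = 475
That uses only 9 ≤ 10, so 10 vans are enough.

Yes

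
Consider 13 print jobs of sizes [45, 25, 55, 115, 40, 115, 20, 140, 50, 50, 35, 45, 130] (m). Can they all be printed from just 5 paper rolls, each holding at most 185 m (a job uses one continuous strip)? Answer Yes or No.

Yes

A valid assignment using 5 paper rolls:
  roll 1: 140 + 45 = 185
  roll 2: 130 + 55 = 185
  roll 3: 115 + 50 + 20 = 185
  roll 4: 115 + 50 = 165
  roll 5: 45 + 40 + 35 + 25 = 145
Every load is within 185 m, so 5 paper rolls suffice.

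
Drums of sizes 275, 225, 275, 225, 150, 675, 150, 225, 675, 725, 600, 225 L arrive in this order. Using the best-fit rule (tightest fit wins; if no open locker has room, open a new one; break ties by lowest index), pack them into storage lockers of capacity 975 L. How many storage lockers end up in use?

5

  275 → locker 1 (new)  [load 275/975]
  225 → locker 1  [load 500/975]
  275 → locker 1  [load 775/975]
  225 → locker 2 (new)  [load 225/975]
  150 → locker 1  [load 925/975]
  675 → locker 2  [load 900/975]
  150 → locker 3 (new)  [load 150/975]
  225 → locker 3  [load 375/975]
  675 → locker 4 (new)  [load 675/975]
  725 → locker 5 (new)  [load 725/975]
  600 → locker 3  [load 975/975]
  225 → locker 5  [load 950/975]
5 storage lockers opened.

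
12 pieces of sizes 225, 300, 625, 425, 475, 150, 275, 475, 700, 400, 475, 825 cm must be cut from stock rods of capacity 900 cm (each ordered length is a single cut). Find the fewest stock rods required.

Total = 825 + 700 + 625 + 475 + 475 + 475 + 425 + 400 + 300 + 275 + 225 + 150 = 5350 cm.
Lower bound: ⌈5350/900⌉ = 6 stock rods.
A packing using 7 stock rods:
  stock rod 1: 825 = 825
  stock rod 2: 700 + 150 = 850
  stock rod 3: 625 + 275 = 900
  stock rod 4: 475 + 425 = 900
  stock rod 5: 475 + 400 = 875
  stock rod 6: 475 + 300 = 775
  stock rod 7: 225 = 225
No arrangement into 6 stock rods stays within capacity, so 7 is optimal.

7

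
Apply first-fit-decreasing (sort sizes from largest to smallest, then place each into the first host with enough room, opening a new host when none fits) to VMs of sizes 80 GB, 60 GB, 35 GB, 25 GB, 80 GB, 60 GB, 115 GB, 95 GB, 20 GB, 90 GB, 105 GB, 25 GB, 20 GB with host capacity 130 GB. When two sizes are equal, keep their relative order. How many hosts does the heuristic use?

7

Sorted descending: 115, 105, 95, 90, 80, 80, 60, 60, 35, 25, 25, 20, 20.
  115 → host 1 (new)  [load 115/130]
  105 → host 2 (new)  [load 105/130]
  95 → host 3 (new)  [load 95/130]
  90 → host 4 (new)  [load 90/130]
  80 → host 5 (new)  [load 80/130]
  80 → host 6 (new)  [load 80/130]
  60 → host 7 (new)  [load 60/130]
  60 → host 7  [load 120/130]
  35 → host 3  [load 130/130]
  25 → host 2  [load 130/130]
  25 → host 4  [load 115/130]
  20 → host 5  [load 100/130]
  20 → host 5  [load 120/130]
7 hosts opened.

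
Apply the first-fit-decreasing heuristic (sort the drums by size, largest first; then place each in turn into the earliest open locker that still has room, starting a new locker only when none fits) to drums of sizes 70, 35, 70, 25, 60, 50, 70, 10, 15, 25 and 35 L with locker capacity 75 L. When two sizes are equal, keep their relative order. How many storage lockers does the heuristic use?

Sorted descending: 70, 70, 70, 60, 50, 35, 35, 25, 25, 15, 10.
  70 → locker 1 (new)  [load 70/75]
  70 → locker 2 (new)  [load 70/75]
  70 → locker 3 (new)  [load 70/75]
  60 → locker 4 (new)  [load 60/75]
  50 → locker 5 (new)  [load 50/75]
  35 → locker 6 (new)  [load 35/75]
  35 → locker 6  [load 70/75]
  25 → locker 5  [load 75/75]
  25 → locker 7 (new)  [load 25/75]
  15 → locker 4  [load 75/75]
  10 → locker 7  [load 35/75]
7 storage lockers opened.

7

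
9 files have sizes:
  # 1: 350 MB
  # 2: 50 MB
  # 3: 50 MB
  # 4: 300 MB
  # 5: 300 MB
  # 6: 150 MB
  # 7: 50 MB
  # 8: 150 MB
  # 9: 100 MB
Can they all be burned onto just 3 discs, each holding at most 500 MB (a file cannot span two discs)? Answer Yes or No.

A valid assignment using 3 discs:
  disc 1: 350 + 150 = 500
  disc 2: 300 + 150 + 50 = 500
  disc 3: 300 + 100 + 50 + 50 = 500
Every load is within 500 MB, so 3 discs suffice.

Yes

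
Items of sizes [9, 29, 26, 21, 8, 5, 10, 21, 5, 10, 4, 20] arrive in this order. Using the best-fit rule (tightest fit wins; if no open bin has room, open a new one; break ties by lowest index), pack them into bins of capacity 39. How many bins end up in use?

5

  9 → bin 1 (new)  [load 9/39]
  29 → bin 1  [load 38/39]
  26 → bin 2 (new)  [load 26/39]
  21 → bin 3 (new)  [load 21/39]
  8 → bin 2  [load 34/39]
  5 → bin 2  [load 39/39]
  10 → bin 3  [load 31/39]
  21 → bin 4 (new)  [load 21/39]
  5 → bin 3  [load 36/39]
  10 → bin 4  [load 31/39]
  4 → bin 4  [load 35/39]
  20 → bin 5 (new)  [load 20/39]
5 bins opened.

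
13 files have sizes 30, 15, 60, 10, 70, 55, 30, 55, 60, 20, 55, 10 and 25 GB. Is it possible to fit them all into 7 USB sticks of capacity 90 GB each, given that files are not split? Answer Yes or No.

A valid assignment using 6 USB sticks:
  USB stick 1: 70 + 20 = 90
  USB stick 2: 60 + 30 = 90
  USB stick 3: 60 + 30 = 90
  USB stick 4: 55 + 25 + 10 = 90
  USB stick 5: 55 + 15 + 10 = 80
  USB stick 6: 55 = 55
That uses only 6 ≤ 7, so 7 USB sticks are enough.

Yes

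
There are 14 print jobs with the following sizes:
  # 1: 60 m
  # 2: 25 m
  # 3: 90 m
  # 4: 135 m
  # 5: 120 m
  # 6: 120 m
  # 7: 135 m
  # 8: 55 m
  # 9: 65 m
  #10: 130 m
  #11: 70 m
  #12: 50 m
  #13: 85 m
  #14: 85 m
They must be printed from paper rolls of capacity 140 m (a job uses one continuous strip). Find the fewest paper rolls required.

10

Total = 135 + 135 + 130 + 120 + 120 + 90 + 85 + 85 + 70 + 65 + 60 + 55 + 50 + 25 = 1225 m.
Lower bound: ⌈1225/140⌉ = 9 paper rolls.
A packing using 10 paper rolls:
  roll 1: 135 = 135
  roll 2: 135 = 135
  roll 3: 130 = 130
  roll 4: 120 = 120
  roll 5: 120 = 120
  roll 6: 90 + 50 = 140
  roll 7: 85 + 55 = 140
  roll 8: 85 + 25 = 110
  roll 9: 70 + 65 = 135
  roll 10: 60 = 60
No arrangement into 9 paper rolls stays within capacity, so 10 is optimal.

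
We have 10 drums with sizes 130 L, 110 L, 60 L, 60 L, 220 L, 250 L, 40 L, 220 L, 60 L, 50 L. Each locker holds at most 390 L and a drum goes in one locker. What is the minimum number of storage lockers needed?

Total = 250 + 220 + 220 + 130 + 110 + 60 + 60 + 60 + 50 + 40 = 1200 L.
Lower bound: ⌈1200/390⌉ = 4 storage lockers.
A packing using 4 storage lockers:
  locker 1: 250 + 130 = 380
  locker 2: 220 + 110 + 60 = 390
  locker 3: 220 + 60 + 60 + 50 = 390
  locker 4: 40 = 40
This matches the lower bound, so 4 is optimal.

4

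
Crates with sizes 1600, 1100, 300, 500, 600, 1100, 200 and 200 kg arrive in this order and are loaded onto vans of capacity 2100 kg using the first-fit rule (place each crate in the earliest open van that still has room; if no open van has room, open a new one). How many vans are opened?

3

  1600 → van 1 (new)  [load 1600/2100]
  1100 → van 2 (new)  [load 1100/2100]
  300 → van 1  [load 1900/2100]
  500 → van 2  [load 1600/2100]
  600 → van 3 (new)  [load 600/2100]
  1100 → van 3  [load 1700/2100]
  200 → van 1  [load 2100/2100]
  200 → van 2  [load 1800/2100]
3 vans opened.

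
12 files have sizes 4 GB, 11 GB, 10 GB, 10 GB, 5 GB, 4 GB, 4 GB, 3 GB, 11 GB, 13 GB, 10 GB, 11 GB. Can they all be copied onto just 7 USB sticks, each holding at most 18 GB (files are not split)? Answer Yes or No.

A valid assignment using 7 USB sticks:
  USB stick 1: 13 + 5 = 18
  USB stick 2: 11 + 4 + 3 = 18
  USB stick 3: 11 + 4 = 15
  USB stick 4: 11 + 4 = 15
  USB stick 5: 10 = 10
  USB stick 6: 10 = 10
  USB stick 7: 10 = 10
Every load is within 18 GB, so 7 USB sticks suffice.

Yes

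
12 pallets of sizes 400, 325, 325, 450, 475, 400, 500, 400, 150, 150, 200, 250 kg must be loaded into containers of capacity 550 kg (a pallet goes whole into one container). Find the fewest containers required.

Total = 500 + 475 + 450 + 400 + 400 + 400 + 325 + 325 + 250 + 200 + 150 + 150 = 4025 kg.
Lower bound: ⌈4025/550⌉ = 8 containers.
A packing using 9 containers:
  container 1: 500 = 500
  container 2: 475 = 475
  container 3: 450 = 450
  container 4: 400 + 150 = 550
  container 5: 400 + 150 = 550
  container 6: 400 = 400
  container 7: 325 + 200 = 525
  container 8: 325 = 325
  container 9: 250 = 250
No arrangement into 8 containers stays within capacity, so 9 is optimal.

9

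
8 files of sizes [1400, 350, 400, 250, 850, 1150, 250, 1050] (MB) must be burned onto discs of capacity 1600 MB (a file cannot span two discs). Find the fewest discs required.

Total = 1400 + 1150 + 1050 + 850 + 400 + 350 + 250 + 250 = 5700 MB.
Lower bound: ⌈5700/1600⌉ = 4 discs.
A packing using 4 discs:
  disc 1: 1400 = 1400
  disc 2: 1150 + 400 = 1550
  disc 3: 1050 + 350 = 1400
  disc 4: 850 + 250 + 250 = 1350
This matches the lower bound, so 4 is optimal.

4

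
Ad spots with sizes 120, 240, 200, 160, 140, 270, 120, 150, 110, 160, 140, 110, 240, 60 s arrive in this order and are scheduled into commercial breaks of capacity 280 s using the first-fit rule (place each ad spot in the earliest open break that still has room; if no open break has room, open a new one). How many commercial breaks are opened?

  120 → break 1 (new)  [load 120/280]
  240 → break 2 (new)  [load 240/280]
  200 → break 3 (new)  [load 200/280]
  160 → break 1  [load 280/280]
  140 → break 4 (new)  [load 140/280]
  270 → break 5 (new)  [load 270/280]
  120 → break 4  [load 260/280]
  150 → break 6 (new)  [load 150/280]
  110 → break 6  [load 260/280]
  160 → break 7 (new)  [load 160/280]
  140 → break 8 (new)  [load 140/280]
  110 → break 7  [load 270/280]
  240 → break 9 (new)  [load 240/280]
  60 → break 3  [load 260/280]
9 commercial breaks opened.

9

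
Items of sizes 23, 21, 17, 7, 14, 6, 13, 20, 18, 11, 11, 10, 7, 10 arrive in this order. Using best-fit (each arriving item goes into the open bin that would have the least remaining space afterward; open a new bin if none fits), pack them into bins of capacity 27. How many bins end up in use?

  23 → bin 1 (new)  [load 23/27]
  21 → bin 2 (new)  [load 21/27]
  17 → bin 3 (new)  [load 17/27]
  7 → bin 3  [load 24/27]
  14 → bin 4 (new)  [load 14/27]
  6 → bin 2  [load 27/27]
  13 → bin 4  [load 27/27]
  20 → bin 5 (new)  [load 20/27]
  18 → bin 6 (new)  [load 18/27]
  11 → bin 7 (new)  [load 11/27]
  11 → bin 7  [load 22/27]
  10 → bin 8 (new)  [load 10/27]
  7 → bin 5  [load 27/27]
  10 → bin 8  [load 20/27]
8 bins opened.

8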